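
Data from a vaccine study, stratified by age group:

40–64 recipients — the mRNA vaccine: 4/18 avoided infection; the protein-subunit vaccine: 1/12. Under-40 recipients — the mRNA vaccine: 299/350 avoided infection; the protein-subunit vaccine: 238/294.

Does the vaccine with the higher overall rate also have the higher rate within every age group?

Yes

40–64: the mRNA vaccine 4/18 = 22.2%, the protein-subunit vaccine 1/12 = 8.3% → the mRNA vaccine
Under-40: the mRNA vaccine 299/350 = 85.4%, the protein-subunit vaccine 238/294 = 81.0% → the mRNA vaccine
Overall: the mRNA vaccine 303/368 = 82.3%, the protein-subunit vaccine 239/306 = 78.1% → the mRNA vaccine
The mRNA vaccine wins overall and in every age group — no reversal.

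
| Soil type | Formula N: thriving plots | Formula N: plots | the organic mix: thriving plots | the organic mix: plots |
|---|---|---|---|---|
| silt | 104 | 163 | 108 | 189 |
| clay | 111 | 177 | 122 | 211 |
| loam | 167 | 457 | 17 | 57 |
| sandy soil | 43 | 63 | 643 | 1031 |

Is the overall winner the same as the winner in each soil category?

No

Silt: Formula N 104/163 = 63.8%, the organic mix 108/189 = 57.1% → Formula N
Clay: Formula N 111/177 = 62.7%, the organic mix 122/211 = 57.8% → Formula N
Loam: Formula N 167/457 = 36.5%, the organic mix 17/57 = 29.8% → Formula N
Sandy soil: Formula N 43/63 = 68.3%, the organic mix 643/1031 = 62.4% → Formula N
Overall: Formula N 425/860 = 49.4%, the organic mix 890/1488 = 59.8% → the organic mix
Formula N wins each soil group but the organic mix wins overall — the comparison reverses. Formula N's plots skew toward loam, which has a lower base rate.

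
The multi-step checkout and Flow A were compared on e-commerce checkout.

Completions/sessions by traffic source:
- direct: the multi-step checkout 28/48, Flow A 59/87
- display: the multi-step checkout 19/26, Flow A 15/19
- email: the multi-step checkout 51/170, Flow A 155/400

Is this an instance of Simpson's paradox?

Direct: the multi-step checkout 28/48 = 58.3%, Flow A 59/87 = 67.8% → Flow A
Display: the multi-step checkout 19/26 = 73.1%, Flow A 15/19 = 78.9% → Flow A
Email: the multi-step checkout 51/170 = 30.0%, Flow A 155/400 = 38.8% → Flow A
Overall: the multi-step checkout 98/244 = 40.2%, Flow A 229/506 = 45.3% → Flow A
Flow A wins overall and in every traffic group — no reversal.

No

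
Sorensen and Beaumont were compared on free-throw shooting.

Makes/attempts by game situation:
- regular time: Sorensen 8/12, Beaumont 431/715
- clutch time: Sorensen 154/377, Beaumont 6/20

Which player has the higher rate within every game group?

Regular time: Sorensen 8/12 = 66.7%, Beaumont 431/715 = 60.3% → Sorensen
Clutch time: Sorensen 154/377 = 40.8%, Beaumont 6/20 = 30.0% → Sorensen
Sorensen has the higher rate in both groups.

Sorensen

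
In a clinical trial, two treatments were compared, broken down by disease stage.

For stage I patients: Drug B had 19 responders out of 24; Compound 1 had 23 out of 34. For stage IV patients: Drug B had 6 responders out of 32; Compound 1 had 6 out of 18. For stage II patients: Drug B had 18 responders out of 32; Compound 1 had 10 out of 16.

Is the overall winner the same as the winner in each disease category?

Stage I: Drug B 19/24 = 79.2%, Compound 1 23/34 = 67.6% → Drug B
Stage IV: Drug B 6/32 = 18.8%, Compound 1 6/18 = 33.3% → Compound 1
Stage II: Drug B 18/32 = 56.2%, Compound 1 10/16 = 62.5% → Compound 1
Overall: Drug B 43/88 = 48.9%, Compound 1 39/68 = 57.4% → Compound 1
Neither sweeps: Drug B wins 1 of 3 groups, Compound 1 wins 2. Compound 1 wins overall but not every group — no Simpson reversal.

No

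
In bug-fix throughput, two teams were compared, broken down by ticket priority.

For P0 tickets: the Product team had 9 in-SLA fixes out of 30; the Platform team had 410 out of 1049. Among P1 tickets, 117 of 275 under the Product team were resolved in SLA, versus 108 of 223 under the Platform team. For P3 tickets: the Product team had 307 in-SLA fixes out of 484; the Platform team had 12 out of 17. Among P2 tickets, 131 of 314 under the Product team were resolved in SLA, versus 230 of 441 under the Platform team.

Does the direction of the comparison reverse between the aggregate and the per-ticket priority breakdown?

P0: the Product team 9/30 = 30.0%, the Platform team 410/1049 = 39.1% → the Platform team
P1: the Product team 117/275 = 42.5%, the Platform team 108/223 = 48.4% → the Platform team
P3: the Product team 307/484 = 63.4%, the Platform team 12/17 = 70.6% → the Platform team
P2: the Product team 131/314 = 41.7%, the Platform team 230/441 = 52.2% → the Platform team
Overall: the Product team 564/1103 = 51.1%, the Platform team 760/1730 = 43.9% → the Product team
The Platform team wins each ticket group but the Product team wins overall — the comparison reverses. The Platform team's tickets skew toward P0, which has a lower base rate.

Yes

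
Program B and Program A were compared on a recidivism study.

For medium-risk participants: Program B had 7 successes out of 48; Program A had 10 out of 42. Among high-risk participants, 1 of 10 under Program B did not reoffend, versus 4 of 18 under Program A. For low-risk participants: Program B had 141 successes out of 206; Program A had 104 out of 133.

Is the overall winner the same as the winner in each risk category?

Yes

Medium-risk: Program B 7/48 = 14.6%, Program A 10/42 = 23.8% → Program A
High-risk: Program B 1/10 = 10.0%, Program A 4/18 = 22.2% → Program A
Low-risk: Program B 141/206 = 68.4%, Program A 104/133 = 78.2% → Program A
Overall: Program B 149/264 = 56.4%, Program A 118/193 = 61.1% → Program A
Program A wins overall and in every risk group — no reversal.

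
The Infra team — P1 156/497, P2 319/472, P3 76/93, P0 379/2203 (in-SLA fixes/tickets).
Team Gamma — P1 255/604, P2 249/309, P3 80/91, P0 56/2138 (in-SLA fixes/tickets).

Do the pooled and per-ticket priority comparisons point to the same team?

No

P1: the Infra team 156/497 = 31.4%, Team Gamma 255/604 = 42.2% → Team Gamma
P2: the Infra team 319/472 = 67.6%, Team Gamma 249/309 = 80.6% → Team Gamma
P3: the Infra team 76/93 = 81.7%, Team Gamma 80/91 = 87.9% → Team Gamma
P0: the Infra team 379/2203 = 17.2%, Team Gamma 56/2138 = 2.6% → the Infra team
Overall: the Infra team 930/3265 = 28.5%, Team Gamma 640/3142 = 20.4% → the Infra team
Neither sweeps: the Infra team wins 1 of 4 groups, Team Gamma wins 3. The Infra team wins overall but not every group — no Simpson reversal.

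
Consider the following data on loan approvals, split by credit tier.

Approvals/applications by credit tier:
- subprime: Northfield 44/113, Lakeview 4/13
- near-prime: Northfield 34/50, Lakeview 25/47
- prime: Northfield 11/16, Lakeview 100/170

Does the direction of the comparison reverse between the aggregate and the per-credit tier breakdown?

Yes

Subprime: Northfield 44/113 = 38.9%, Lakeview 4/13 = 30.8% → Northfield
Near-prime: Northfield 34/50 = 68.0%, Lakeview 25/47 = 53.2% → Northfield
Prime: Northfield 11/16 = 68.8%, Lakeview 100/170 = 58.8% → Northfield
Overall: Northfield 89/179 = 49.7%, Lakeview 129/230 = 56.1% → Lakeview
Northfield wins each credit group but Lakeview wins overall — the comparison reverses. Northfield's applications skew toward subprime, which has a lower base rate.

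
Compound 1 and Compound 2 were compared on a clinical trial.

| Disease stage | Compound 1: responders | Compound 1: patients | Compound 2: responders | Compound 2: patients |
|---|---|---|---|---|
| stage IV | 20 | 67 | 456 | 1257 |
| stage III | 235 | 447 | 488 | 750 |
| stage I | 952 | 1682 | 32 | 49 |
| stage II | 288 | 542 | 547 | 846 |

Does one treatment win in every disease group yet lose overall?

Stage IV: Compound 1 20/67 = 29.9%, Compound 2 456/1257 = 36.3% → Compound 2
Stage III: Compound 1 235/447 = 52.6%, Compound 2 488/750 = 65.1% → Compound 2
Stage I: Compound 1 952/1682 = 56.6%, Compound 2 32/49 = 65.3% → Compound 2
Stage II: Compound 1 288/542 = 53.1%, Compound 2 547/846 = 64.7% → Compound 2
Overall: Compound 1 1495/2738 = 54.6%, Compound 2 1523/2902 = 52.5% → Compound 1
Compound 2 wins each disease group but Compound 1 wins overall — the comparison reverses. Compound 2's patients skew toward stage IV, which has a lower base rate.

Yes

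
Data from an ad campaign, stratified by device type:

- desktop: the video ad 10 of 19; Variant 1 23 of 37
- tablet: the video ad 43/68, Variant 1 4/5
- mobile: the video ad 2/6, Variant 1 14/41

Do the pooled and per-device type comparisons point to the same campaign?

No

Desktop: the video ad 10/19 = 52.6%, Variant 1 23/37 = 62.2% → Variant 1
Tablet: the video ad 43/68 = 63.2%, Variant 1 4/5 = 80.0% → Variant 1
Mobile: the video ad 2/6 = 33.3%, Variant 1 14/41 = 34.1% → Variant 1
Overall: the video ad 55/93 = 59.1%, Variant 1 41/83 = 49.4% → the video ad
Variant 1 wins each device group but the video ad wins overall — the comparison reverses. Variant 1's impressions skew toward mobile, which has a lower base rate.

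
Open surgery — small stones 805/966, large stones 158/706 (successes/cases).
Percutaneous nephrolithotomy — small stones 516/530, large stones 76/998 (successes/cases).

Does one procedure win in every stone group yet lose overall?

Small stones: open surgery 805/966 = 83.3%, percutaneous nephrolithotomy 516/530 = 97.4% → percutaneous nephrolithotomy
Large stones: open surgery 158/706 = 22.4%, percutaneous nephrolithotomy 76/998 = 7.6% → open surgery
Overall: open surgery 963/1672 = 57.6%, percutaneous nephrolithotomy 592/1528 = 38.7% → open surgery
Neither sweeps: open surgery wins 1 of 2 groups, percutaneous nephrolithotomy wins 1. Open surgery wins overall but not every group — no Simpson reversal.

No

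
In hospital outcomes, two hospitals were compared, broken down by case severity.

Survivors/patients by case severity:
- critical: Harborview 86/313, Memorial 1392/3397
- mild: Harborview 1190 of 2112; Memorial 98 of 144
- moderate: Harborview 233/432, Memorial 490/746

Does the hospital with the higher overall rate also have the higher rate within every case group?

No

Critical: Harborview 86/313 = 27.5%, Memorial 1392/3397 = 41.0% → Memorial
Mild: Harborview 1190/2112 = 56.3%, Memorial 98/144 = 68.1% → Memorial
Moderate: Harborview 233/432 = 53.9%, Memorial 490/746 = 65.7% → Memorial
Overall: Harborview 1509/2857 = 52.8%, Memorial 1980/4287 = 46.2% → Harborview
Memorial wins each case group but Harborview wins overall — the comparison reverses. Memorial's patients skew toward critical, which has a lower base rate.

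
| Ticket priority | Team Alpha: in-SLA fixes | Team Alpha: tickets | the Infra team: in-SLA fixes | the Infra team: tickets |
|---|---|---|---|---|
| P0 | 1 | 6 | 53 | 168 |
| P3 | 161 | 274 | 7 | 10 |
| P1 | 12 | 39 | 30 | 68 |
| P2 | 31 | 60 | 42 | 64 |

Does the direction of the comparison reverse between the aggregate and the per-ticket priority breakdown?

P0: Team Alpha 1/6 = 16.7%, the Infra team 53/168 = 31.5% → the Infra team
P3: Team Alpha 161/274 = 58.8%, the Infra team 7/10 = 70.0% → the Infra team
P1: Team Alpha 12/39 = 30.8%, the Infra team 30/68 = 44.1% → the Infra team
P2: Team Alpha 31/60 = 51.7%, the Infra team 42/64 = 65.6% → the Infra team
Overall: Team Alpha 205/379 = 54.1%, the Infra team 132/310 = 42.6% → Team Alpha
The Infra team wins each ticket group but Team Alpha wins overall — the comparison reverses. The Infra team's tickets skew toward P0, which has a lower base rate.

Yes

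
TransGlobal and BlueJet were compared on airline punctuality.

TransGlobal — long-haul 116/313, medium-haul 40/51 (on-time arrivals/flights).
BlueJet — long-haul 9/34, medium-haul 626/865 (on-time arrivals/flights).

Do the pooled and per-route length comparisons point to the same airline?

Long-haul: TransGlobal 116/313 = 37.1%, BlueJet 9/34 = 26.5% → TransGlobal
Medium-haul: TransGlobal 40/51 = 78.4%, BlueJet 626/865 = 72.4% → TransGlobal
Overall: TransGlobal 156/364 = 42.9%, BlueJet 635/899 = 70.6% → BlueJet
TransGlobal wins each route group but BlueJet wins overall — the comparison reverses. TransGlobal's flights skew toward long-haul, which has a lower base rate.

No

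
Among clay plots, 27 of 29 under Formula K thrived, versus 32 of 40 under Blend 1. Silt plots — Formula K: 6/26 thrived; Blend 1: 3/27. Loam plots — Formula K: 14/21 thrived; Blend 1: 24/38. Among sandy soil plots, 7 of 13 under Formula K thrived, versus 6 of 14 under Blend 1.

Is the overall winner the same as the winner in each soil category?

Yes

Clay: Formula K 27/29 = 93.1%, Blend 1 32/40 = 80.0% → Formula K
Silt: Formula K 6/26 = 23.1%, Blend 1 3/27 = 11.1% → Formula K
Loam: Formula K 14/21 = 66.7%, Blend 1 24/38 = 63.2% → Formula K
Sandy soil: Formula K 7/13 = 53.8%, Blend 1 6/14 = 42.9% → Formula K
Overall: Formula K 54/89 = 60.7%, Blend 1 65/119 = 54.6% → Formula K
Formula K wins overall and in every soil group — no reversal.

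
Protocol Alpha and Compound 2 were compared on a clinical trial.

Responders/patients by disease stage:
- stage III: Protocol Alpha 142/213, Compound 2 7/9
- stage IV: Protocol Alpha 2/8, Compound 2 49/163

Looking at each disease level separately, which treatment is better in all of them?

Stage III: Protocol Alpha 142/213 = 66.7%, Compound 2 7/9 = 77.8% → Compound 2
Stage IV: Protocol Alpha 2/8 = 25.0%, Compound 2 49/163 = 30.1% → Compound 2
Compound 2 has the higher rate in both groups.

Compound 2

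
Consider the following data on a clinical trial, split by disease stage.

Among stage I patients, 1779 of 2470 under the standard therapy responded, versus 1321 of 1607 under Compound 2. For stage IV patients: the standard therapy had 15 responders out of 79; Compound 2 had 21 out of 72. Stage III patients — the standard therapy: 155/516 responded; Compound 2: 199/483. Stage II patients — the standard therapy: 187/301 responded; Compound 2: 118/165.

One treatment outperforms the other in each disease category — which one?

Stage I: the standard therapy 1779/2470 = 72.0%, Compound 2 1321/1607 = 82.2% → Compound 2
Stage IV: the standard therapy 15/79 = 19.0%, Compound 2 21/72 = 29.2% → Compound 2
Stage III: the standard therapy 155/516 = 30.0%, Compound 2 199/483 = 41.2% → Compound 2
Stage II: the standard therapy 187/301 = 62.1%, Compound 2 118/165 = 71.5% → Compound 2
Compound 2 has the higher rate in all 4 groups.

Compound 2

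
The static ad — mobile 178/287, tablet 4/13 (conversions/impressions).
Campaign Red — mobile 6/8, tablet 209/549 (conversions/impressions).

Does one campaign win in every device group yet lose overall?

Yes

Mobile: the static ad 178/287 = 62.0%, Campaign Red 6/8 = 75.0% → Campaign Red
Tablet: the static ad 4/13 = 30.8%, Campaign Red 209/549 = 38.1% → Campaign Red
Overall: the static ad 182/300 = 60.7%, Campaign Red 215/557 = 38.6% → the static ad
Campaign Red wins each device group but the static ad wins overall — the comparison reverses. Campaign Red's impressions skew toward tablet, which has a lower base rate.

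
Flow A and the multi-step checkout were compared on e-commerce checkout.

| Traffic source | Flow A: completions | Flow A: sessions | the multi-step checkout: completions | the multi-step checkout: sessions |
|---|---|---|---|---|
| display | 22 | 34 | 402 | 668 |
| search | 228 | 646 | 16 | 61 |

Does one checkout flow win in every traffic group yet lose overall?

Yes

Display: Flow A 22/34 = 64.7%, the multi-step checkout 402/668 = 60.2% → Flow A
Search: Flow A 228/646 = 35.3%, the multi-step checkout 16/61 = 26.2% → Flow A
Overall: Flow A 250/680 = 36.8%, the multi-step checkout 418/729 = 57.3% → the multi-step checkout
Flow A wins each traffic group but the multi-step checkout wins overall — the comparison reverses. Flow A's sessions skew toward search, which has a lower base rate.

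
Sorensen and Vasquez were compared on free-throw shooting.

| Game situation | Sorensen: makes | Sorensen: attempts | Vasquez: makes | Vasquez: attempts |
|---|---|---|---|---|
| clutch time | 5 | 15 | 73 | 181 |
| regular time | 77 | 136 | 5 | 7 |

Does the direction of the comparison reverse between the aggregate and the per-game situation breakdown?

Yes

Clutch time: Sorensen 5/15 = 33.3%, Vasquez 73/181 = 40.3% → Vasquez
Regular time: Sorensen 77/136 = 56.6%, Vasquez 5/7 = 71.4% → Vasquez
Overall: Sorensen 82/151 = 54.3%, Vasquez 78/188 = 41.5% → Sorensen
Vasquez wins each game group but Sorensen wins overall — the comparison reverses. Vasquez's attempts skew toward clutch time, which has a lower base rate.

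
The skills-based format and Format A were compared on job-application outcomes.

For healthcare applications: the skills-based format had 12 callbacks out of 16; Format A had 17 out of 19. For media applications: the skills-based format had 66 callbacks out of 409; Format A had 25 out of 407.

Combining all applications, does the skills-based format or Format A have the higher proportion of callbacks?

Healthcare: the skills-based format 12/16 = 75.0%, Format A 17/19 = 89.5% → Format A
Media: the skills-based format 66/409 = 16.1%, Format A 25/407 = 6.1% → the skills-based format
Overall: the skills-based format 78/425 = 18.4%, Format A 42/426 = 9.9% → the skills-based format
(Neither sweeps every industry group, but the skills-based format has the higher pooled rate.)

the skills-based format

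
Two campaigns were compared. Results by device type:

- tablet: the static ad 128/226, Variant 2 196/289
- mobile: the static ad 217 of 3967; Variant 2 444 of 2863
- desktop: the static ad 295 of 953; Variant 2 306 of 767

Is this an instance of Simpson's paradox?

No

Tablet: the static ad 128/226 = 56.6%, Variant 2 196/289 = 67.8% → Variant 2
Mobile: the static ad 217/3967 = 5.5%, Variant 2 444/2863 = 15.5% → Variant 2
Desktop: the static ad 295/953 = 31.0%, Variant 2 306/767 = 39.9% → Variant 2
Overall: the static ad 640/5146 = 12.4%, Variant 2 946/3919 = 24.1% → Variant 2
Variant 2 wins overall and in every device group — no reversal.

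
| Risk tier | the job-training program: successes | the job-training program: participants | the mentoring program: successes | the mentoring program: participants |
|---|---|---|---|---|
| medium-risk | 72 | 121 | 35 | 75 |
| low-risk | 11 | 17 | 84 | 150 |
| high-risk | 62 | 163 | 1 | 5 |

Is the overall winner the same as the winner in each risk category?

Medium-risk: the job-training program 72/121 = 59.5%, the mentoring program 35/75 = 46.7% → the job-training program
Low-risk: the job-training program 11/17 = 64.7%, the mentoring program 84/150 = 56.0% → the job-training program
High-risk: the job-training program 62/163 = 38.0%, the mentoring program 1/5 = 20.0% → the job-training program
Overall: the job-training program 145/301 = 48.2%, the mentoring program 120/230 = 52.2% → the mentoring program
The job-training program wins each risk group but the mentoring program wins overall — the comparison reverses. The job-training program's participants skew toward high-risk, which has a lower base rate.

No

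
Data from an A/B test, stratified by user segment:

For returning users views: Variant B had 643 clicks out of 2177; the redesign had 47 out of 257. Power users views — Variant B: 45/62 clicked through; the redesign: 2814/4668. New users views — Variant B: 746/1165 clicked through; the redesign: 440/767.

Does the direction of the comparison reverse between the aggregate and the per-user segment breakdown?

Yes

Returning users: Variant B 643/2177 = 29.5%, the redesign 47/257 = 18.3% → Variant B
Power users: Variant B 45/62 = 72.6%, the redesign 2814/4668 = 60.3% → Variant B
New users: Variant B 746/1165 = 64.0%, the redesign 440/767 = 57.4% → Variant B
Overall: Variant B 1434/3404 = 42.1%, the redesign 3301/5692 = 58.0% → the redesign
Variant B wins each user group but the redesign wins overall — the comparison reverses. Variant B's views skew toward returning users, which has a lower base rate.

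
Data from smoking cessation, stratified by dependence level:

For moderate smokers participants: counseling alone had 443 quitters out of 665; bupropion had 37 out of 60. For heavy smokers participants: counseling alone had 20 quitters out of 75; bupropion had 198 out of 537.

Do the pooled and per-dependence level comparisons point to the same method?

Moderate smokers: counseling alone 443/665 = 66.6%, bupropion 37/60 = 61.7% → counseling alone
Heavy smokers: counseling alone 20/75 = 26.7%, bupropion 198/537 = 36.9% → bupropion
Overall: counseling alone 463/740 = 62.6%, bupropion 235/597 = 39.4% → counseling alone
Neither sweeps: counseling alone wins 1 of 2 groups, bupropion wins 1. Counseling alone wins overall but not every group — no Simpson reversal.

No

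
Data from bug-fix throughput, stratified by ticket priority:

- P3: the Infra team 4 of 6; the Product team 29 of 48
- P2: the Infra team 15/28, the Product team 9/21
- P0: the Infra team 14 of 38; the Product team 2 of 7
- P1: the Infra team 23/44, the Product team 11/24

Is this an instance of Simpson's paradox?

P3: the Infra team 4/6 = 66.7%, the Product team 29/48 = 60.4% → the Infra team
P2: the Infra team 15/28 = 53.6%, the Product team 9/21 = 42.9% → the Infra team
P0: the Infra team 14/38 = 36.8%, the Product team 2/7 = 28.6% → the Infra team
P1: the Infra team 23/44 = 52.3%, the Product team 11/24 = 45.8% → the Infra team
Overall: the Infra team 56/116 = 48.3%, the Product team 51/100 = 51.0% → the Product team
The Infra team wins each ticket group but the Product team wins overall — the comparison reverses. The Infra team's tickets skew toward P0, which has a lower base rate.

Yes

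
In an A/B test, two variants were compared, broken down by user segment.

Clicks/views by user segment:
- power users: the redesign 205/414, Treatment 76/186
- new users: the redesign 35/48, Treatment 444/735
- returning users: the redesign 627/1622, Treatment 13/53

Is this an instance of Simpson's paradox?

Power users: the redesign 205/414 = 49.5%, Treatment 76/186 = 40.9% → the redesign
New users: the redesign 35/48 = 72.9%, Treatment 444/735 = 60.4% → the redesign
Returning users: the redesign 627/1622 = 38.7%, Treatment 13/53 = 24.5% → the redesign
Overall: the redesign 867/2084 = 41.6%, Treatment 533/974 = 54.7% → Treatment
The redesign wins each user group but Treatment wins overall — the comparison reverses. The redesign's views skew toward returning users, which has a lower base rate.

Yes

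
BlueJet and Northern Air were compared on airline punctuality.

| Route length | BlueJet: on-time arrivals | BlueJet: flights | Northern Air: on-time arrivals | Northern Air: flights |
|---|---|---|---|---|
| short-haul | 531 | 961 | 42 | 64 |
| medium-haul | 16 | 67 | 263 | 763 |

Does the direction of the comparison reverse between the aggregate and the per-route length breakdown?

Short-haul: BlueJet 531/961 = 55.3%, Northern Air 42/64 = 65.6% → Northern Air
Medium-haul: BlueJet 16/67 = 23.9%, Northern Air 263/763 = 34.5% → Northern Air
Overall: BlueJet 547/1028 = 53.2%, Northern Air 305/827 = 36.9% → BlueJet
Northern Air wins each route group but BlueJet wins overall — the comparison reverses. Northern Air's flights skew toward medium-haul, which has a lower base rate.

Yes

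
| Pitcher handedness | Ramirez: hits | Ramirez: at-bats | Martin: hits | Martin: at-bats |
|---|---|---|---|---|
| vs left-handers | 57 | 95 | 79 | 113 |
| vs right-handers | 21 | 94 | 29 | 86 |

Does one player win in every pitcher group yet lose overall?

Vs left-handers: Ramirez 57/95 = 60.0%, Martin 79/113 = 69.9% → Martin
Vs right-handers: Ramirez 21/94 = 22.3%, Martin 29/86 = 33.7% → Martin
Overall: Ramirez 78/189 = 41.3%, Martin 108/199 = 54.3% → Martin
Martin wins overall and in every pitcher group — no reversal.

No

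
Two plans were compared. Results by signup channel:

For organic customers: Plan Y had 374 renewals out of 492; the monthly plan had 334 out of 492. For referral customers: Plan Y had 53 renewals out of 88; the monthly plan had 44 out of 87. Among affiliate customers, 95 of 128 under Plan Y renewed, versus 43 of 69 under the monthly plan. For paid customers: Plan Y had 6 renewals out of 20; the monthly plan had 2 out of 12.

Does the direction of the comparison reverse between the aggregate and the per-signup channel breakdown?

No

Organic: Plan Y 374/492 = 76.0%, the monthly plan 334/492 = 67.9% → Plan Y
Referral: Plan Y 53/88 = 60.2%, the monthly plan 44/87 = 50.6% → Plan Y
Affiliate: Plan Y 95/128 = 74.2%, the monthly plan 43/69 = 62.3% → Plan Y
Paid: Plan Y 6/20 = 30.0%, the monthly plan 2/12 = 16.7% → Plan Y
Overall: Plan Y 528/728 = 72.5%, the monthly plan 423/660 = 64.1% → Plan Y
Plan Y wins overall and in every signup group — no reversal.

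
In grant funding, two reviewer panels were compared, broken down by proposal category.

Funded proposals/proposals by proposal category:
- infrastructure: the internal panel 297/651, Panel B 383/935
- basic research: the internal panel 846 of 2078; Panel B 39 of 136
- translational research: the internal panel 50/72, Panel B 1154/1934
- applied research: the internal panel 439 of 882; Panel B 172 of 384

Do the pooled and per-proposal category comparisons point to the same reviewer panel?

Infrastructure: the internal panel 297/651 = 45.6%, Panel B 383/935 = 41.0% → the internal panel
Basic research: the internal panel 846/2078 = 40.7%, Panel B 39/136 = 28.7% → the internal panel
Translational research: the internal panel 50/72 = 69.4%, Panel B 1154/1934 = 59.7% → the internal panel
Applied research: the internal panel 439/882 = 49.8%, Panel B 172/384 = 44.8% → the internal panel
Overall: the internal panel 1632/3683 = 44.3%, Panel B 1748/3389 = 51.6% → Panel B
The internal panel wins each proposal group but Panel B wins overall — the comparison reverses. The internal panel's proposals skew toward basic research, which has a lower base rate.

No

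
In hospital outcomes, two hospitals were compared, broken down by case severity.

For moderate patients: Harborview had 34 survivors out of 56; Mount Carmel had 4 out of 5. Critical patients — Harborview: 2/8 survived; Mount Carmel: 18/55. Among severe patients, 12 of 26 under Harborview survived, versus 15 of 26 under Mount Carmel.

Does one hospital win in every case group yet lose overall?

Yes

Moderate: Harborview 34/56 = 60.7%, Mount Carmel 4/5 = 80.0% → Mount Carmel
Critical: Harborview 2/8 = 25.0%, Mount Carmel 18/55 = 32.7% → Mount Carmel
Severe: Harborview 12/26 = 46.2%, Mount Carmel 15/26 = 57.7% → Mount Carmel
Overall: Harborview 48/90 = 53.3%, Mount Carmel 37/86 = 43.0% → Harborview
Mount Carmel wins each case group but Harborview wins overall — the comparison reverses. Mount Carmel's patients skew toward critical, which has a lower base rate.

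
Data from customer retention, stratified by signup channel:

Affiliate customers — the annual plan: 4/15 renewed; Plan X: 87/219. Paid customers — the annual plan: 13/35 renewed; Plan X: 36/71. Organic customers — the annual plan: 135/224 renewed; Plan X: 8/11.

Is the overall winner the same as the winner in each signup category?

Affiliate: the annual plan 4/15 = 26.7%, Plan X 87/219 = 39.7% → Plan X
Paid: the annual plan 13/35 = 37.1%, Plan X 36/71 = 50.7% → Plan X
Organic: the annual plan 135/224 = 60.3%, Plan X 8/11 = 72.7% → Plan X
Overall: the annual plan 152/274 = 55.5%, Plan X 131/301 = 43.5% → the annual plan
Plan X wins each signup group but the annual plan wins overall — the comparison reverses. Plan X's customers skew toward affiliate, which has a lower base rate.

No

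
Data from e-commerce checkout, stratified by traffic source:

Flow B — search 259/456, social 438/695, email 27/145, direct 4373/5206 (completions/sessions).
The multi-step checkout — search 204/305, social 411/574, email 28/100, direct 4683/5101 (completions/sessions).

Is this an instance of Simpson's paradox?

Search: Flow B 259/456 = 56.8%, the multi-step checkout 204/305 = 66.9% → the multi-step checkout
Social: Flow B 438/695 = 63.0%, the multi-step checkout 411/574 = 71.6% → the multi-step checkout
Email: Flow B 27/145 = 18.6%, the multi-step checkout 28/100 = 28.0% → the multi-step checkout
Direct: Flow B 4373/5206 = 84.0%, the multi-step checkout 4683/5101 = 91.8% → the multi-step checkout
Overall: Flow B 5097/6502 = 78.4%, the multi-step checkout 5326/6080 = 87.6% → the multi-step checkout
The multi-step checkout wins overall and in every traffic group — no reversal.

No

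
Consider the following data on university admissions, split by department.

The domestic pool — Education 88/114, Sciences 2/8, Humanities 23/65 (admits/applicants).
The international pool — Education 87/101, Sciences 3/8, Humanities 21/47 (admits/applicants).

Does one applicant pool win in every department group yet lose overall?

Education: the domestic pool 88/114 = 77.2%, the international pool 87/101 = 86.1% → the international pool
Sciences: the domestic pool 2/8 = 25.0%, the international pool 3/8 = 37.5% → the international pool
Humanities: the domestic pool 23/65 = 35.4%, the international pool 21/47 = 44.7% → the international pool
Overall: the domestic pool 113/187 = 60.4%, the international pool 111/156 = 71.2% → the international pool
The international pool wins overall and in every department group — no reversal.

No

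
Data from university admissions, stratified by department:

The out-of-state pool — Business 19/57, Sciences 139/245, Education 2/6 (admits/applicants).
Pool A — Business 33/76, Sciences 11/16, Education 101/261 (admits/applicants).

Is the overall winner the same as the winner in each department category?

Business: the out-of-state pool 19/57 = 33.3%, Pool A 33/76 = 43.4% → Pool A
Sciences: the out-of-state pool 139/245 = 56.7%, Pool A 11/16 = 68.8% → Pool A
Education: the out-of-state pool 2/6 = 33.3%, Pool A 101/261 = 38.7% → Pool A
Overall: the out-of-state pool 160/308 = 51.9%, Pool A 145/353 = 41.1% → the out-of-state pool
Pool A wins each department group but the out-of-state pool wins overall — the comparison reverses. Pool A's applicants skew toward Education, which has a lower base rate.

No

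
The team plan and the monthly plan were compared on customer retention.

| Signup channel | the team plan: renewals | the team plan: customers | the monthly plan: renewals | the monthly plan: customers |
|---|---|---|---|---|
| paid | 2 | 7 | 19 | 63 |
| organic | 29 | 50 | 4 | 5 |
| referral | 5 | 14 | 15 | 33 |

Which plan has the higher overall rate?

the team plan

Paid: the team plan 2/7 = 28.6%, the monthly plan 19/63 = 30.2% → the monthly plan
Organic: the team plan 29/50 = 58.0%, the monthly plan 4/5 = 80.0% → the monthly plan
Referral: the team plan 5/14 = 35.7%, the monthly plan 15/33 = 45.5% → the monthly plan
Overall: the team plan 36/71 = 50.7%, the monthly plan 38/101 = 37.6% → the team plan
(The monthly plan wins every signup group but the team plan wins overall — the monthly plan's customers skew toward the low-rate paid group.)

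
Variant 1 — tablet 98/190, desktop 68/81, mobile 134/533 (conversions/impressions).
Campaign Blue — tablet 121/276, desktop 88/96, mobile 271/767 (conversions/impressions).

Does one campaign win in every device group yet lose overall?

Tablet: Variant 1 98/190 = 51.6%, Campaign Blue 121/276 = 43.8% → Variant 1
Desktop: Variant 1 68/81 = 84.0%, Campaign Blue 88/96 = 91.7% → Campaign Blue
Mobile: Variant 1 134/533 = 25.1%, Campaign Blue 271/767 = 35.3% → Campaign Blue
Overall: Variant 1 300/804 = 37.3%, Campaign Blue 480/1139 = 42.1% → Campaign Blue
Neither sweeps: Variant 1 wins 1 of 3 groups, Campaign Blue wins 2. Campaign Blue wins overall but not every group — no Simpson reversal.

No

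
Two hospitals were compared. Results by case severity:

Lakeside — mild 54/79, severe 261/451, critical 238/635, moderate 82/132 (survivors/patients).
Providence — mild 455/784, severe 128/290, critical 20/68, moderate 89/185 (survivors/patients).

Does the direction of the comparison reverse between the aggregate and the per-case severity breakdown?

Yes

Mild: Lakeside 54/79 = 68.4%, Providence 455/784 = 58.0% → Lakeside
Severe: Lakeside 261/451 = 57.9%, Providence 128/290 = 44.1% → Lakeside
Critical: Lakeside 238/635 = 37.5%, Providence 20/68 = 29.4% → Lakeside
Moderate: Lakeside 82/132 = 62.1%, Providence 89/185 = 48.1% → Lakeside
Overall: Lakeside 635/1297 = 49.0%, Providence 692/1327 = 52.1% → Providence
Lakeside wins each case group but Providence wins overall — the comparison reverses. Lakeside's patients skew toward critical, which has a lower base rate.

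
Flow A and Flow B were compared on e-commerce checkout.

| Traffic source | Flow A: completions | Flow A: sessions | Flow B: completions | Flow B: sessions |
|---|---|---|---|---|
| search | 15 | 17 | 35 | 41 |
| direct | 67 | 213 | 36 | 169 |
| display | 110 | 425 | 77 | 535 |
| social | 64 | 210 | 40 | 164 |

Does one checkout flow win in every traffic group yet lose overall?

No

Search: Flow A 15/17 = 88.2%, Flow B 35/41 = 85.4% → Flow A
Direct: Flow A 67/213 = 31.5%, Flow B 36/169 = 21.3% → Flow A
Display: Flow A 110/425 = 25.9%, Flow B 77/535 = 14.4% → Flow A
Social: Flow A 64/210 = 30.5%, Flow B 40/164 = 24.4% → Flow A
Overall: Flow A 256/865 = 29.6%, Flow B 188/909 = 20.7% → Flow A
Flow A wins overall and in every traffic group — no reversal.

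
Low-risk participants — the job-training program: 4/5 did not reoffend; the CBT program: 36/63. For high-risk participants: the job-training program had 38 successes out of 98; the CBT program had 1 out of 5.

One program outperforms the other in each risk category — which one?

the job-training program

Low-risk: the job-training program 4/5 = 80.0%, the CBT program 36/63 = 57.1% → the job-training program
High-risk: the job-training program 38/98 = 38.8%, the CBT program 1/5 = 20.0% → the job-training program
The job-training program has the higher rate in both groups.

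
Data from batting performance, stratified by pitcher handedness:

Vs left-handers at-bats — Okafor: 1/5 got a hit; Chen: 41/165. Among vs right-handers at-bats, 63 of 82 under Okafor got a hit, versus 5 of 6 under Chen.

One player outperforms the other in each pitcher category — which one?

Vs left-handers: Okafor 1/5 = 20.0%, Chen 41/165 = 24.8% → Chen
Vs right-handers: Okafor 63/82 = 76.8%, Chen 5/6 = 83.3% → Chen
Chen has the higher rate in both groups.

Chen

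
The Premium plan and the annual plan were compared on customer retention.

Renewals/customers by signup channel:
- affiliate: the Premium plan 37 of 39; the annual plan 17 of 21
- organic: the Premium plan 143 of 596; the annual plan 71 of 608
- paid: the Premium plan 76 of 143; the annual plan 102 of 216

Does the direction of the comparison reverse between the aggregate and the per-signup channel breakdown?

Affiliate: the Premium plan 37/39 = 94.9%, the annual plan 17/21 = 81.0% → the Premium plan
Organic: the Premium plan 143/596 = 24.0%, the annual plan 71/608 = 11.7% → the Premium plan
Paid: the Premium plan 76/143 = 53.1%, the annual plan 102/216 = 47.2% → the Premium plan
Overall: the Premium plan 256/778 = 32.9%, the annual plan 190/845 = 22.5% → the Premium plan
The Premium plan wins overall and in every signup group — no reversal.

No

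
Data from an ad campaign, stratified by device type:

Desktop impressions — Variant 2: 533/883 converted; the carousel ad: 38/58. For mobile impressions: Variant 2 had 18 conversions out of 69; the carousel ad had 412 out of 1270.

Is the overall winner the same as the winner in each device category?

No

Desktop: Variant 2 533/883 = 60.4%, the carousel ad 38/58 = 65.5% → the carousel ad
Mobile: Variant 2 18/69 = 26.1%, the carousel ad 412/1270 = 32.4% → the carousel ad
Overall: Variant 2 551/952 = 57.9%, the carousel ad 450/1328 = 33.9% → Variant 2
The carousel ad wins each device group but Variant 2 wins overall — the comparison reverses. The carousel ad's impressions skew toward mobile, which has a lower base rate.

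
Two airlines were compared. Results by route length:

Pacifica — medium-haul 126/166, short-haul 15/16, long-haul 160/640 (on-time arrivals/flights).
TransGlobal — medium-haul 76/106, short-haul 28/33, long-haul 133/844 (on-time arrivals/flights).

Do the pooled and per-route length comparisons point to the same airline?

Yes

Medium-haul: Pacifica 126/166 = 75.9%, TransGlobal 76/106 = 71.7% → Pacifica
Short-haul: Pacifica 15/16 = 93.8%, TransGlobal 28/33 = 84.8% → Pacifica
Long-haul: Pacifica 160/640 = 25.0%, TransGlobal 133/844 = 15.8% → Pacifica
Overall: Pacifica 301/822 = 36.6%, TransGlobal 237/983 = 24.1% → Pacifica
Pacifica wins overall and in every route group — no reversal.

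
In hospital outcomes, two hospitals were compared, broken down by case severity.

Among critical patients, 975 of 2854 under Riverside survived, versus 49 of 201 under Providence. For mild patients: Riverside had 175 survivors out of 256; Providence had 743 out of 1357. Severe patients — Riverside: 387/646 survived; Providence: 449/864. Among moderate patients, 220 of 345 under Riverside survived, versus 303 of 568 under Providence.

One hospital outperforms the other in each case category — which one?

Critical: Riverside 975/2854 = 34.2%, Providence 49/201 = 24.4% → Riverside
Mild: Riverside 175/256 = 68.4%, Providence 743/1357 = 54.8% → Riverside
Severe: Riverside 387/646 = 59.9%, Providence 449/864 = 52.0% → Riverside
Moderate: Riverside 220/345 = 63.8%, Providence 303/568 = 53.3% → Riverside
Riverside has the higher rate in all 4 groups.

Riverside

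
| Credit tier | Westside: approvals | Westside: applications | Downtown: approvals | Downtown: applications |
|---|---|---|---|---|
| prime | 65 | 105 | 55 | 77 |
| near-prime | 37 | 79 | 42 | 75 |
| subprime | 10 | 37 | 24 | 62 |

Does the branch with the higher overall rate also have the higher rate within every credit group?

Yes

Prime: Westside 65/105 = 61.9%, Downtown 55/77 = 71.4% → Downtown
Near-prime: Westside 37/79 = 46.8%, Downtown 42/75 = 56.0% → Downtown
Subprime: Westside 10/37 = 27.0%, Downtown 24/62 = 38.7% → Downtown
Overall: Westside 112/221 = 50.7%, Downtown 121/214 = 56.5% → Downtown
Downtown wins overall and in every credit group — no reversal.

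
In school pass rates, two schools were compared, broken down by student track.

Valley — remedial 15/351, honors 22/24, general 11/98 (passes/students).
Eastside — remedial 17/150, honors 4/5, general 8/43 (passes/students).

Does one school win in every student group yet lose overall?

No

Remedial: Valley 15/351 = 4.3%, Eastside 17/150 = 11.3% → Eastside
Honors: Valley 22/24 = 91.7%, Eastside 4/5 = 80.0% → Valley
General: Valley 11/98 = 11.2%, Eastside 8/43 = 18.6% → Eastside
Overall: Valley 48/473 = 10.1%, Eastside 29/198 = 14.6% → Eastside
Neither sweeps: Valley wins 1 of 3 groups, Eastside wins 2. Eastside wins overall but not every group — no Simpson reversal.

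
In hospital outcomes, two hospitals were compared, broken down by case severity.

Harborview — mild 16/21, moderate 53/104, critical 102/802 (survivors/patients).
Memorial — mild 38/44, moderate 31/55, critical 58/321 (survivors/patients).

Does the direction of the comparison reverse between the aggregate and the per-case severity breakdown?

Mild: Harborview 16/21 = 76.2%, Memorial 38/44 = 86.4% → Memorial
Moderate: Harborview 53/104 = 51.0%, Memorial 31/55 = 56.4% → Memorial
Critical: Harborview 102/802 = 12.7%, Memorial 58/321 = 18.1% → Memorial
Overall: Harborview 171/927 = 18.4%, Memorial 127/420 = 30.2% → Memorial
Memorial wins overall and in every case group — no reversal.

No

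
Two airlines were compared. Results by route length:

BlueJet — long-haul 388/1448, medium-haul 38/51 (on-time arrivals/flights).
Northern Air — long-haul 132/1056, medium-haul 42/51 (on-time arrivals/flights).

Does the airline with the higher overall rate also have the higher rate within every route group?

Long-haul: BlueJet 388/1448 = 26.8%, Northern Air 132/1056 = 12.5% → BlueJet
Medium-haul: BlueJet 38/51 = 74.5%, Northern Air 42/51 = 82.4% → Northern Air
Overall: BlueJet 426/1499 = 28.4%, Northern Air 174/1107 = 15.7% → BlueJet
Neither sweeps: BlueJet wins 1 of 2 groups, Northern Air wins 1. BlueJet wins overall but not every group — no Simpson reversal.

No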